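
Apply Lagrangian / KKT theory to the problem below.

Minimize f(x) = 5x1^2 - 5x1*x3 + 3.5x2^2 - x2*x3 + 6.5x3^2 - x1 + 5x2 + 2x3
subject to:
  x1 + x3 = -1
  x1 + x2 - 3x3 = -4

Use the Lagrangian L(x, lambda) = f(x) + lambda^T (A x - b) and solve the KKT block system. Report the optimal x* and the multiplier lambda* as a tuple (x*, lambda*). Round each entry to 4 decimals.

Form the Lagrangian:
  L(x, lambda) = (1/2) x^T Q x + c^T x + lambda^T (A x - b)
Stationarity (grad_x L = 0): Q x + c + A^T lambda = 0.
Primal feasibility: A x = b.

This gives the KKT block system:
  [ Q   A^T ] [ x     ]   [-c ]
  [ A    0  ] [ lambda ] = [ b ]

Solving the linear system:
  x*      = (-1.3139, -1.7445, 0.3139)
  lambda* = (8.1825, 7.5255)
  f(x*)   = 15.7518

x* = (-1.3139, -1.7445, 0.3139), lambda* = (8.1825, 7.5255)


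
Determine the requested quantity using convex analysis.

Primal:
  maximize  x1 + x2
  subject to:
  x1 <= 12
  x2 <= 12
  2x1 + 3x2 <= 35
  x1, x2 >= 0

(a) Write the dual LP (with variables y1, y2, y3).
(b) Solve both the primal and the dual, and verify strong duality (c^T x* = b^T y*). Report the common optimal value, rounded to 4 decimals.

The standard primal-dual pair for 'max c^T x s.t. A x <= b, x >= 0' is:
  Dual:  min b^T y  s.t.  A^T y >= c,  y >= 0.

So the dual LP is:
  minimize  12y1 + 12y2 + 35y3
  subject to:
    y1 + 2y3 >= 1
    y2 + 3y3 >= 1
    y1, y2, y3 >= 0

Solving the primal: x* = (12, 3.6667).
  primal value c^T x* = 15.6667.
Solving the dual: y* = (0.3333, 0, 0.3333).
  dual value b^T y* = 15.6667.
Strong duality: c^T x* = b^T y*. Confirmed.

15.6667


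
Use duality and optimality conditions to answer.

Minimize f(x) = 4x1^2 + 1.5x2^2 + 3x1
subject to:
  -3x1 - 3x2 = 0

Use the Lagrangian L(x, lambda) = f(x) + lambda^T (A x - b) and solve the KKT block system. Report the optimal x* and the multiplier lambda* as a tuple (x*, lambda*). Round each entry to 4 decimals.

Form the Lagrangian:
  L(x, lambda) = (1/2) x^T Q x + c^T x + lambda^T (A x - b)
Stationarity (grad_x L = 0): Q x + c + A^T lambda = 0.
Primal feasibility: A x = b.

This gives the KKT block system:
  [ Q   A^T ] [ x     ]   [-c ]
  [ A    0  ] [ lambda ] = [ b ]

Solving the linear system:
  x*      = (-0.2727, 0.2727)
  lambda* = (0.2727)
  f(x*)   = -0.4091

x* = (-0.2727, 0.2727), lambda* = (0.2727)


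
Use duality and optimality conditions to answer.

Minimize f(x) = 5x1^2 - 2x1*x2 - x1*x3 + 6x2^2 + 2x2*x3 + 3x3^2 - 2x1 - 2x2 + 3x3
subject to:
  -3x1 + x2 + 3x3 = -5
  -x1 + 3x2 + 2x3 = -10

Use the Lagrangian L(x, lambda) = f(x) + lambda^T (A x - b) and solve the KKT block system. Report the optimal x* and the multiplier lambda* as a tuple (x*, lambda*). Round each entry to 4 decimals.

Form the Lagrangian:
  L(x, lambda) = (1/2) x^T Q x + c^T x + lambda^T (A x - b)
Stationarity (grad_x L = 0): Q x + c + A^T lambda = 0.
Primal feasibility: A x = b.

This gives the KKT block system:
  [ Q   A^T ] [ x     ]   [-c ]
  [ A    0  ] [ lambda ] = [ b ]

Solving the linear system:
  x*      = (-0.7191, -2.549, -1.5361)
  lambda* = (-5.2366, 13.1527)
  f(x*)   = 53.6358

x* = (-0.7191, -2.549, -1.5361), lambda* = (-5.2366, 13.1527)


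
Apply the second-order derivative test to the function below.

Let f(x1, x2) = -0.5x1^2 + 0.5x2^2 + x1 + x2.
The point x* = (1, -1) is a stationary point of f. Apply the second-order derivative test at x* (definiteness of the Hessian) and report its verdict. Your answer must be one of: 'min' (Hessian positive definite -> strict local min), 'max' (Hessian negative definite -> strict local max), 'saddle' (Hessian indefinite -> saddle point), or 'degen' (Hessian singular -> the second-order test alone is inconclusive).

Compute the Hessian H = grad^2 f:
  H = [[-1, 0], [0, 1]]
Verify stationarity: grad f(x*) = H x* + g = (0, 0).
Eigenvalues of H: -1, 1.
Eigenvalues have mixed signs, so H is indefinite -> x* is a saddle point.

saddle


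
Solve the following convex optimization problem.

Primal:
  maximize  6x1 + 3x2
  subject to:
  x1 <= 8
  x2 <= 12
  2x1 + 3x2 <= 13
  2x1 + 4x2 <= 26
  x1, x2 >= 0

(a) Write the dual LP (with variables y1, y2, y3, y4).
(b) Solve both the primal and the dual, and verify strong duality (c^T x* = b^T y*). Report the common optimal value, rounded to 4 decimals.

The standard primal-dual pair for 'max c^T x s.t. A x <= b, x >= 0' is:
  Dual:  min b^T y  s.t.  A^T y >= c,  y >= 0.

So the dual LP is:
  minimize  8y1 + 12y2 + 13y3 + 26y4
  subject to:
    y1 + 2y3 + 2y4 >= 6
    y2 + 3y3 + 4y4 >= 3
    y1, y2, y3, y4 >= 0

Solving the primal: x* = (6.5, 0).
  primal value c^T x* = 39.
Solving the dual: y* = (0, 0, 3, 0).
  dual value b^T y* = 39.
Strong duality: c^T x* = b^T y*. Confirmed.

39


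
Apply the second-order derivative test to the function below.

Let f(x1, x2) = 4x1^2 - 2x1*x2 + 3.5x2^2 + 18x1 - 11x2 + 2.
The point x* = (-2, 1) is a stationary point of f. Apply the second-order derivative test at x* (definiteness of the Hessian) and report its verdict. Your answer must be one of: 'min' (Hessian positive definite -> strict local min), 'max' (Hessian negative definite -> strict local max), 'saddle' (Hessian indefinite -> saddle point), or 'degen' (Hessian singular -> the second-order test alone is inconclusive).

Compute the Hessian H = grad^2 f:
  H = [[8, -2], [-2, 7]]
Verify stationarity: grad f(x*) = H x* + g = (0, 0).
Eigenvalues of H: 5.4384, 9.5616.
Both eigenvalues > 0, so H is positive definite -> x* is a strict local min.

min


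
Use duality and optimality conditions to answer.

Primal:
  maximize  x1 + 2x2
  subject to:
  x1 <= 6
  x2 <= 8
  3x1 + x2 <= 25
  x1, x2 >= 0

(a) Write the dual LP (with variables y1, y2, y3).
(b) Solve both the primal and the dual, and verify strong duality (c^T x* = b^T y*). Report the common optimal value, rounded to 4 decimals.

The standard primal-dual pair for 'max c^T x s.t. A x <= b, x >= 0' is:
  Dual:  min b^T y  s.t.  A^T y >= c,  y >= 0.

So the dual LP is:
  minimize  6y1 + 8y2 + 25y3
  subject to:
    y1 + 3y3 >= 1
    y2 + y3 >= 2
    y1, y2, y3 >= 0

Solving the primal: x* = (5.6667, 8).
  primal value c^T x* = 21.6667.
Solving the dual: y* = (0, 1.6667, 0.3333).
  dual value b^T y* = 21.6667.
Strong duality: c^T x* = b^T y*. Confirmed.

21.6667


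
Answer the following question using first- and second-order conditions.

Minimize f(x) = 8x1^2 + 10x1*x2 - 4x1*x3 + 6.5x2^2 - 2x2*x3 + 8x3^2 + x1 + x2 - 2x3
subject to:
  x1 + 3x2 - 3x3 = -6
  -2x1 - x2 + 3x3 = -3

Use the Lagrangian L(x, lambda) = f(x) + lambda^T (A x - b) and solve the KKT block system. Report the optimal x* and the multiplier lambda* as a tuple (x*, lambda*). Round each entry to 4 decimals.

Form the Lagrangian:
  L(x, lambda) = (1/2) x^T Q x + c^T x + lambda^T (A x - b)
Stationarity (grad_x L = 0): Q x + c + A^T lambda = 0.
Primal feasibility: A x = b.

This gives the KKT block system:
  [ Q   A^T ] [ x     ]   [-c ]
  [ A    0  ] [ lambda ] = [ b ]

Solving the linear system:
  x*      = (2.7398, -3.1301, -0.2168)
  lambda* = (7.6245, 11.0139)
  f(x*)   = 39.4159

x* = (2.7398, -3.1301, -0.2168), lambda* = (7.6245, 11.0139)


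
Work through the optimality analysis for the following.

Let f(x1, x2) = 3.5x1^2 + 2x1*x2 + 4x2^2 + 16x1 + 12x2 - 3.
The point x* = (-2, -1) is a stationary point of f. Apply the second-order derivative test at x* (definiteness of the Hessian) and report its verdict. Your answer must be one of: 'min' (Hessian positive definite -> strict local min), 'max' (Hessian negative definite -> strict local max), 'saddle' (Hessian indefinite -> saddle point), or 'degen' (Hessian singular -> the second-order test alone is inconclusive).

Compute the Hessian H = grad^2 f:
  H = [[7, 2], [2, 8]]
Verify stationarity: grad f(x*) = H x* + g = (0, 0).
Eigenvalues of H: 5.4384, 9.5616.
Both eigenvalues > 0, so H is positive definite -> x* is a strict local min.

min


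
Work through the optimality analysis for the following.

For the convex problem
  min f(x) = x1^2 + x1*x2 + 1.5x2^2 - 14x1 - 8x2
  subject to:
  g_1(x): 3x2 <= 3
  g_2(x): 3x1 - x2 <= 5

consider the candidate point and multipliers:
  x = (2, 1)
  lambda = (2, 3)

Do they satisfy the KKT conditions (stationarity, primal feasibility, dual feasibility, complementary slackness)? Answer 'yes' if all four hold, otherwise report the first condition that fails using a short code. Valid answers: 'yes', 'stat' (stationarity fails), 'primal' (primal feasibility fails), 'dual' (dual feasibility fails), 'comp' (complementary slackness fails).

Gradient of f: grad f(x) = Q x + c = (-9, -3)
Constraint values g_i(x) = a_i^T x - b_i:
  g_1((2, 1)) = 0
  g_2((2, 1)) = 0
Stationarity residual: grad f(x) + sum_i lambda_i a_i = (0, 0)
  -> stationarity OK
Primal feasibility (all g_i <= 0): OK
Dual feasibility (all lambda_i >= 0): OK
Complementary slackness (lambda_i * g_i(x) = 0 for all i): OK

Verdict: yes, KKT holds.

yes


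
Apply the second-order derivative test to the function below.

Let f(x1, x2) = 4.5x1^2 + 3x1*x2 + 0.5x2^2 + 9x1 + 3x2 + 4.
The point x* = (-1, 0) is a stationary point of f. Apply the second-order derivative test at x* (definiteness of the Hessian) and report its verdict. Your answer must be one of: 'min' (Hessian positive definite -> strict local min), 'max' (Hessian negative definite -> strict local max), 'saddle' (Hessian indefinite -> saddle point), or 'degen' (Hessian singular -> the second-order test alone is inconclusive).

Compute the Hessian H = grad^2 f:
  H = [[9, 3], [3, 1]]
Verify stationarity: grad f(x*) = H x* + g = (0, 0).
Eigenvalues of H: 0, 10.
H has a zero eigenvalue (singular; positive semidefinite but not definite), so H is neither positive definite, negative definite, nor indefinite. The second-order test alone is inconclusive -> degen.
(Indeed, f is constant along the null direction of H through x*, so x* is not a strict local extremum.)

degen


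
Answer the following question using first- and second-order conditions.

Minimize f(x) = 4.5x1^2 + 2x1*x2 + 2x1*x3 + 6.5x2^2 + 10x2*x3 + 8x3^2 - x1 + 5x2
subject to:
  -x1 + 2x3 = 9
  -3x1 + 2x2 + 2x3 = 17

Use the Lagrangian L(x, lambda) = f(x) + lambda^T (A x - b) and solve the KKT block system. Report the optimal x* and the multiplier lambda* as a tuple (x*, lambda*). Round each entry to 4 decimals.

Form the Lagrangian:
  L(x, lambda) = (1/2) x^T Q x + c^T x + lambda^T (A x - b)
Stationarity (grad_x L = 0): Q x + c + A^T lambda = 0.
Primal feasibility: A x = b.

This gives the KKT block system:
  [ Q   A^T ] [ x     ]   [-c ]
  [ A    0  ] [ lambda ] = [ b ]

Solving the linear system:
  x*      = (-4.1429, -0.1429, 2.4286)
  lambda* = (-5, -9.5714)
  f(x*)   = 105.5714

x* = (-4.1429, -0.1429, 2.4286), lambda* = (-5, -9.5714)


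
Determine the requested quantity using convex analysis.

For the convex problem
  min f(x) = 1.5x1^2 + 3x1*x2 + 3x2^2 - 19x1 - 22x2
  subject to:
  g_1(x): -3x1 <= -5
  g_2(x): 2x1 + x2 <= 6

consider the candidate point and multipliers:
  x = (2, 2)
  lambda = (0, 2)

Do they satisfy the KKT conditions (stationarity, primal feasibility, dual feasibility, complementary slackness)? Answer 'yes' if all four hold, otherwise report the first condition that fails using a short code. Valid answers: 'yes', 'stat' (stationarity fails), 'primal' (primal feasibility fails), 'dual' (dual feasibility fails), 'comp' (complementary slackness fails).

Gradient of f: grad f(x) = Q x + c = (-7, -4)
Constraint values g_i(x) = a_i^T x - b_i:
  g_1((2, 2)) = -1
  g_2((2, 2)) = 0
Stationarity residual: grad f(x) + sum_i lambda_i a_i = (-3, -2)
  -> stationarity FAILS
Primal feasibility (all g_i <= 0): OK
Dual feasibility (all lambda_i >= 0): OK
Complementary slackness (lambda_i * g_i(x) = 0 for all i): OK

Verdict: the first failing condition is stationarity -> stat.

stat


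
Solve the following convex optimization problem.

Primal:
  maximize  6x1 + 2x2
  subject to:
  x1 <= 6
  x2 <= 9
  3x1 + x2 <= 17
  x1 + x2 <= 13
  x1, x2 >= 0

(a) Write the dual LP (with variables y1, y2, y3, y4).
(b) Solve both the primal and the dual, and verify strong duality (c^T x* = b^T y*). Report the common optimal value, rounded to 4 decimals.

The standard primal-dual pair for 'max c^T x s.t. A x <= b, x >= 0' is:
  Dual:  min b^T y  s.t.  A^T y >= c,  y >= 0.

So the dual LP is:
  minimize  6y1 + 9y2 + 17y3 + 13y4
  subject to:
    y1 + 3y3 + y4 >= 6
    y2 + y3 + y4 >= 2
    y1, y2, y3, y4 >= 0

Solving the primal: x* = (2.6667, 9).
  primal value c^T x* = 34.
Solving the dual: y* = (0, 0, 2, 0).
  dual value b^T y* = 34.
Strong duality: c^T x* = b^T y*. Confirmed.

34


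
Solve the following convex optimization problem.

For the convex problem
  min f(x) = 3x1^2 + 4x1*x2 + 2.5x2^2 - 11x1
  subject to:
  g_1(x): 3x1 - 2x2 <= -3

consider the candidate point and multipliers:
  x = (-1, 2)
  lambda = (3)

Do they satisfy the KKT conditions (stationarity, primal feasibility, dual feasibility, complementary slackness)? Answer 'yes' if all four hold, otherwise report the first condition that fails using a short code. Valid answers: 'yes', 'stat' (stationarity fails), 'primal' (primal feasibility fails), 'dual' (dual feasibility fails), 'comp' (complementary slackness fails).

Gradient of f: grad f(x) = Q x + c = (-9, 6)
Constraint values g_i(x) = a_i^T x - b_i:
  g_1((-1, 2)) = -4
Stationarity residual: grad f(x) + sum_i lambda_i a_i = (0, 0)
  -> stationarity OK
Primal feasibility (all g_i <= 0): OK
Dual feasibility (all lambda_i >= 0): OK
Complementary slackness (lambda_i * g_i(x) = 0 for all i): FAILS

Verdict: the first failing condition is complementary_slackness -> comp.

comp


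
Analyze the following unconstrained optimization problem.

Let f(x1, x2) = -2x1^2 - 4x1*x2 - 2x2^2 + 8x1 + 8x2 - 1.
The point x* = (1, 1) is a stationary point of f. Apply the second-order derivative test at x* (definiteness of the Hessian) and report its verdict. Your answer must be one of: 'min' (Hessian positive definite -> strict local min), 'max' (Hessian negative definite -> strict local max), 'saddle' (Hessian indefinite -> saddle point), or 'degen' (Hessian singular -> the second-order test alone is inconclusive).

Compute the Hessian H = grad^2 f:
  H = [[-4, -4], [-4, -4]]
Verify stationarity: grad f(x*) = H x* + g = (0, 0).
Eigenvalues of H: -8, 0.
H has a zero eigenvalue (singular; negative semidefinite but not definite), so H is neither positive definite, negative definite, nor indefinite. The second-order test alone is inconclusive -> degen.
(Indeed, f is constant along the null direction of H through x*, so x* is not a strict local extremum.)

degen


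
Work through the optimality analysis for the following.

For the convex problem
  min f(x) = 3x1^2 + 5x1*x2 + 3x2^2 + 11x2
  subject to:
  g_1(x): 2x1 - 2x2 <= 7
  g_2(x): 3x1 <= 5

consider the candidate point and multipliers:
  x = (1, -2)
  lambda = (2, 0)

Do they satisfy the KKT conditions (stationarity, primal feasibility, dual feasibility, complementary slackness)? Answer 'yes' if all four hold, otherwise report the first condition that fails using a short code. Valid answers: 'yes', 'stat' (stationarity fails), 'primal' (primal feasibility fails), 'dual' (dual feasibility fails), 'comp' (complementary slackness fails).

Gradient of f: grad f(x) = Q x + c = (-4, 4)
Constraint values g_i(x) = a_i^T x - b_i:
  g_1((1, -2)) = -1
  g_2((1, -2)) = -2
Stationarity residual: grad f(x) + sum_i lambda_i a_i = (0, 0)
  -> stationarity OK
Primal feasibility (all g_i <= 0): OK
Dual feasibility (all lambda_i >= 0): OK
Complementary slackness (lambda_i * g_i(x) = 0 for all i): FAILS

Verdict: the first failing condition is complementary_slackness -> comp.

comp


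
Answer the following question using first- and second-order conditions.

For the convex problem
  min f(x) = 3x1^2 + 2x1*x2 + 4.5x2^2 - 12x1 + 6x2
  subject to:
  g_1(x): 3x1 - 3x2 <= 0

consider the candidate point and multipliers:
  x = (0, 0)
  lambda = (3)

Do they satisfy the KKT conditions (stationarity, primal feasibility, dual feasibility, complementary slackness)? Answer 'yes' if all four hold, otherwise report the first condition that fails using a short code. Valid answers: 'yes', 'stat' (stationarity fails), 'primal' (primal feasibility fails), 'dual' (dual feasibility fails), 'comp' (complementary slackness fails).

Gradient of f: grad f(x) = Q x + c = (-12, 6)
Constraint values g_i(x) = a_i^T x - b_i:
  g_1((0, 0)) = 0
Stationarity residual: grad f(x) + sum_i lambda_i a_i = (-3, -3)
  -> stationarity FAILS
Primal feasibility (all g_i <= 0): OK
Dual feasibility (all lambda_i >= 0): OK
Complementary slackness (lambda_i * g_i(x) = 0 for all i): OK

Verdict: the first failing condition is stationarity -> stat.

stat


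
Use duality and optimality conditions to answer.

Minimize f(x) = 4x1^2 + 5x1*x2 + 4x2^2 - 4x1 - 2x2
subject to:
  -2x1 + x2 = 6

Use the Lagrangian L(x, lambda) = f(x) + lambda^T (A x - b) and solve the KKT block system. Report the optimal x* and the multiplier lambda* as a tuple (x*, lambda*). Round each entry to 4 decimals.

Form the Lagrangian:
  L(x, lambda) = (1/2) x^T Q x + c^T x + lambda^T (A x - b)
Stationarity (grad_x L = 0): Q x + c + A^T lambda = 0.
Primal feasibility: A x = b.

This gives the KKT block system:
  [ Q   A^T ] [ x     ]   [-c ]
  [ A    0  ] [ lambda ] = [ b ]

Solving the linear system:
  x*      = (-1.9667, 2.0667)
  lambda* = (-4.7)
  f(x*)   = 15.9667

x* = (-1.9667, 2.0667), lambda* = (-4.7)


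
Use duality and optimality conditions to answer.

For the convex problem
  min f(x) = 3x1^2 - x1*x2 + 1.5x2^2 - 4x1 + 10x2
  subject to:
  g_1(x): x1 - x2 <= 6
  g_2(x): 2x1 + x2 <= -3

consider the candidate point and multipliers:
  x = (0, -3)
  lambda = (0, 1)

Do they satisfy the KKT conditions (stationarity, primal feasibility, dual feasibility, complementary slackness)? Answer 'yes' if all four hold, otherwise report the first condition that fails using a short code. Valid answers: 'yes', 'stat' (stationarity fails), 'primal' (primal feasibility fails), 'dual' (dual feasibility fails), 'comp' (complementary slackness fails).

Gradient of f: grad f(x) = Q x + c = (-1, 1)
Constraint values g_i(x) = a_i^T x - b_i:
  g_1((0, -3)) = -3
  g_2((0, -3)) = 0
Stationarity residual: grad f(x) + sum_i lambda_i a_i = (1, 2)
  -> stationarity FAILS
Primal feasibility (all g_i <= 0): OK
Dual feasibility (all lambda_i >= 0): OK
Complementary slackness (lambda_i * g_i(x) = 0 for all i): OK

Verdict: the first failing condition is stationarity -> stat.

stat


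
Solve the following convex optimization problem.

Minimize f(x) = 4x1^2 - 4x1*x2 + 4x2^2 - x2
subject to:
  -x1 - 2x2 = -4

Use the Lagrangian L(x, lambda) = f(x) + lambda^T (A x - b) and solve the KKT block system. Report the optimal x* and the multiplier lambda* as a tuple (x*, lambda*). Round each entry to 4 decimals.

Form the Lagrangian:
  L(x, lambda) = (1/2) x^T Q x + c^T x + lambda^T (A x - b)
Stationarity (grad_x L = 0): Q x + c + A^T lambda = 0.
Primal feasibility: A x = b.

This gives the KKT block system:
  [ Q   A^T ] [ x     ]   [-c ]
  [ A    0  ] [ lambda ] = [ b ]

Solving the linear system:
  x*      = (1.1071, 1.4464)
  lambda* = (3.0714)
  f(x*)   = 5.4196

x* = (1.1071, 1.4464), lambda* = (3.0714)


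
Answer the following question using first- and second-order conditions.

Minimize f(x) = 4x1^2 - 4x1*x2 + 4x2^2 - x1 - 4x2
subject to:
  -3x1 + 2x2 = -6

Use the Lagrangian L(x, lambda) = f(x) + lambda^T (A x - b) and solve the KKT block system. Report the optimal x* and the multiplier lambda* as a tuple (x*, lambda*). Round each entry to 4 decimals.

Form the Lagrangian:
  L(x, lambda) = (1/2) x^T Q x + c^T x + lambda^T (A x - b)
Stationarity (grad_x L = 0): Q x + c + A^T lambda = 0.
Primal feasibility: A x = b.

This gives the KKT block system:
  [ Q   A^T ] [ x     ]   [-c ]
  [ A    0  ] [ lambda ] = [ b ]

Solving the linear system:
  x*      = (2.2143, 0.3214)
  lambda* = (5.1429)
  f(x*)   = 13.6786

x* = (2.2143, 0.3214), lambda* = (5.1429)


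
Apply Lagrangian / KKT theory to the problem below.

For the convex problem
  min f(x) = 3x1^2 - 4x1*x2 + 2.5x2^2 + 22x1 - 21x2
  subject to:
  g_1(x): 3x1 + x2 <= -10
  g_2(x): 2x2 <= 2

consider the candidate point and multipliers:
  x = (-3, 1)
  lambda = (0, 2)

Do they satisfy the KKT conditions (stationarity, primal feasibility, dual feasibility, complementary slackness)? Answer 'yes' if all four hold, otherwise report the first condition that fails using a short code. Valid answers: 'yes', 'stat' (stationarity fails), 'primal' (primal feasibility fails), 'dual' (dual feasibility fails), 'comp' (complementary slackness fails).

Gradient of f: grad f(x) = Q x + c = (0, -4)
Constraint values g_i(x) = a_i^T x - b_i:
  g_1((-3, 1)) = 2
  g_2((-3, 1)) = 0
Stationarity residual: grad f(x) + sum_i lambda_i a_i = (0, 0)
  -> stationarity OK
Primal feasibility (all g_i <= 0): FAILS
Dual feasibility (all lambda_i >= 0): OK
Complementary slackness (lambda_i * g_i(x) = 0 for all i): OK

Verdict: the first failing condition is primal_feasibility -> primal.

primal


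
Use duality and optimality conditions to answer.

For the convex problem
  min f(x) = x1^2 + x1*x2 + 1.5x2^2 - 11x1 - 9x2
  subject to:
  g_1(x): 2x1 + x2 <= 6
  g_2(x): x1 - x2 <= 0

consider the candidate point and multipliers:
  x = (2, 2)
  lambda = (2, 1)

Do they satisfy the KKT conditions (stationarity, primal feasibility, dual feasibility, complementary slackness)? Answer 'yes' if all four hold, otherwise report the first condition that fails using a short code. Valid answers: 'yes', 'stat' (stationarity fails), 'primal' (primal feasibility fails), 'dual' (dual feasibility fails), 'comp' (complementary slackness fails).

Gradient of f: grad f(x) = Q x + c = (-5, -1)
Constraint values g_i(x) = a_i^T x - b_i:
  g_1((2, 2)) = 0
  g_2((2, 2)) = 0
Stationarity residual: grad f(x) + sum_i lambda_i a_i = (0, 0)
  -> stationarity OK
Primal feasibility (all g_i <= 0): OK
Dual feasibility (all lambda_i >= 0): OK
Complementary slackness (lambda_i * g_i(x) = 0 for all i): OK

Verdict: yes, KKT holds.

yes


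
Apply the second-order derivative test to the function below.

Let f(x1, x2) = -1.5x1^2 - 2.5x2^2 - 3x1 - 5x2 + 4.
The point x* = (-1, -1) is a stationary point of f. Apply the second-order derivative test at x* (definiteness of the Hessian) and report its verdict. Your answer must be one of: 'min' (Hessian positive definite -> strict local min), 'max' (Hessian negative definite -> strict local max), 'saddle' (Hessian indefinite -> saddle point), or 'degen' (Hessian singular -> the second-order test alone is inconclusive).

Compute the Hessian H = grad^2 f:
  H = [[-3, 0], [0, -5]]
Verify stationarity: grad f(x*) = H x* + g = (0, 0).
Eigenvalues of H: -5, -3.
Both eigenvalues < 0, so H is negative definite -> x* is a strict local max.

max


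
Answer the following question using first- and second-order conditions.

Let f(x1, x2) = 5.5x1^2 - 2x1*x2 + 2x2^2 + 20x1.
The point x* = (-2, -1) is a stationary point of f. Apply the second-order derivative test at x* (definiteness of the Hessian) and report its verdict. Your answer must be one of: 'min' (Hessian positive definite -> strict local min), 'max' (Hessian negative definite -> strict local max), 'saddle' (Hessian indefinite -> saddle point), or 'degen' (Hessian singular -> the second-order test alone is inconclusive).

Compute the Hessian H = grad^2 f:
  H = [[11, -2], [-2, 4]]
Verify stationarity: grad f(x*) = H x* + g = (0, 0).
Eigenvalues of H: 3.4689, 11.5311.
Both eigenvalues > 0, so H is positive definite -> x* is a strict local min.

min


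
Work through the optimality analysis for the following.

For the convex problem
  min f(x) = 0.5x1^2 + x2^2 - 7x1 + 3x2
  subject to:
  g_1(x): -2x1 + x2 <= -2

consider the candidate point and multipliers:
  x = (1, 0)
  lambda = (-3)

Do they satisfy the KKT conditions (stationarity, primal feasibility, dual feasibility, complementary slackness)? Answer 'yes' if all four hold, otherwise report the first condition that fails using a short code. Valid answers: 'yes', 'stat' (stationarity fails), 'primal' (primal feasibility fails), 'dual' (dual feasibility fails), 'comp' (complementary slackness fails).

Gradient of f: grad f(x) = Q x + c = (-6, 3)
Constraint values g_i(x) = a_i^T x - b_i:
  g_1((1, 0)) = 0
Stationarity residual: grad f(x) + sum_i lambda_i a_i = (0, 0)
  -> stationarity OK
Primal feasibility (all g_i <= 0): OK
Dual feasibility (all lambda_i >= 0): FAILS
Complementary slackness (lambda_i * g_i(x) = 0 for all i): OK

Verdict: the first failing condition is dual_feasibility -> dual.

dual


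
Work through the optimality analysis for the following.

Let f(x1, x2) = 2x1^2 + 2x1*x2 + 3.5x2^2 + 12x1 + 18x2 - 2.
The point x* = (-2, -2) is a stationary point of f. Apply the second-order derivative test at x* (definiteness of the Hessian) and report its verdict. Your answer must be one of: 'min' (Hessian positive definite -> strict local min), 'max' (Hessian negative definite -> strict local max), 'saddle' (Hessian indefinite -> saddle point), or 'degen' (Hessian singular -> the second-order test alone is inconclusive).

Compute the Hessian H = grad^2 f:
  H = [[4, 2], [2, 7]]
Verify stationarity: grad f(x*) = H x* + g = (0, 0).
Eigenvalues of H: 3, 8.
Both eigenvalues > 0, so H is positive definite -> x* is a strict local min.

min


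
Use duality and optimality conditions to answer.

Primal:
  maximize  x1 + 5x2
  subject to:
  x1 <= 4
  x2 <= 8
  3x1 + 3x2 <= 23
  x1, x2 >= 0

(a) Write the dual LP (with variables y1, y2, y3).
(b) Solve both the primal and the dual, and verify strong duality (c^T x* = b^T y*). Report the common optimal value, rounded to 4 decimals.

The standard primal-dual pair for 'max c^T x s.t. A x <= b, x >= 0' is:
  Dual:  min b^T y  s.t.  A^T y >= c,  y >= 0.

So the dual LP is:
  minimize  4y1 + 8y2 + 23y3
  subject to:
    y1 + 3y3 >= 1
    y2 + 3y3 >= 5
    y1, y2, y3 >= 0

Solving the primal: x* = (0, 7.6667).
  primal value c^T x* = 38.3333.
Solving the dual: y* = (0, 0, 1.6667).
  dual value b^T y* = 38.3333.
Strong duality: c^T x* = b^T y*. Confirmed.

38.3333


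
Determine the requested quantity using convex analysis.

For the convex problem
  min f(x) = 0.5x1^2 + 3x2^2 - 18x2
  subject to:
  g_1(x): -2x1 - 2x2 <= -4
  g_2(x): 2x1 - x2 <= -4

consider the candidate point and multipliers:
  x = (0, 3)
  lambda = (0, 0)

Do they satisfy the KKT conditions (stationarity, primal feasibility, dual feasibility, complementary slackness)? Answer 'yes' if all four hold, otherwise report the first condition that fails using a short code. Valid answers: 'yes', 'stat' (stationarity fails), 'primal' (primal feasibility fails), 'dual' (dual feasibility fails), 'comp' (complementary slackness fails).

Gradient of f: grad f(x) = Q x + c = (0, 0)
Constraint values g_i(x) = a_i^T x - b_i:
  g_1((0, 3)) = -2
  g_2((0, 3)) = 1
Stationarity residual: grad f(x) + sum_i lambda_i a_i = (0, 0)
  -> stationarity OK
Primal feasibility (all g_i <= 0): FAILS
Dual feasibility (all lambda_i >= 0): OK
Complementary slackness (lambda_i * g_i(x) = 0 for all i): OK

Verdict: the first failing condition is primal_feasibility -> primal.

primal


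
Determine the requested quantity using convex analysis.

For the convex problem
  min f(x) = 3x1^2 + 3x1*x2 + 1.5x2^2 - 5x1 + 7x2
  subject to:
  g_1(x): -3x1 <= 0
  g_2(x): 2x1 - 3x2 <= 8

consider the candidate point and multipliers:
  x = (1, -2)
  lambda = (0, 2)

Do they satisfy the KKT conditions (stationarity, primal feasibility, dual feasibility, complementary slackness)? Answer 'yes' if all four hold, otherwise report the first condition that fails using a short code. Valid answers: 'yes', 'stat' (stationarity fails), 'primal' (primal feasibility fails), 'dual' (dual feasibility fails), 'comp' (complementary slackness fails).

Gradient of f: grad f(x) = Q x + c = (-5, 4)
Constraint values g_i(x) = a_i^T x - b_i:
  g_1((1, -2)) = -3
  g_2((1, -2)) = 0
Stationarity residual: grad f(x) + sum_i lambda_i a_i = (-1, -2)
  -> stationarity FAILS
Primal feasibility (all g_i <= 0): OK
Dual feasibility (all lambda_i >= 0): OK
Complementary slackness (lambda_i * g_i(x) = 0 for all i): OK

Verdict: the first failing condition is stationarity -> stat.

stat


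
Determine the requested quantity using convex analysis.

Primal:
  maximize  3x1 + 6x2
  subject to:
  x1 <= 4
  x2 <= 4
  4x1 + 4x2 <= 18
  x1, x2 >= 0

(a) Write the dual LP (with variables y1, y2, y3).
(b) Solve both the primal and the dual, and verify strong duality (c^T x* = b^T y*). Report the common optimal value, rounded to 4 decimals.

The standard primal-dual pair for 'max c^T x s.t. A x <= b, x >= 0' is:
  Dual:  min b^T y  s.t.  A^T y >= c,  y >= 0.

So the dual LP is:
  minimize  4y1 + 4y2 + 18y3
  subject to:
    y1 + 4y3 >= 3
    y2 + 4y3 >= 6
    y1, y2, y3 >= 0

Solving the primal: x* = (0.5, 4).
  primal value c^T x* = 25.5.
Solving the dual: y* = (0, 3, 0.75).
  dual value b^T y* = 25.5.
Strong duality: c^T x* = b^T y*. Confirmed.

25.5


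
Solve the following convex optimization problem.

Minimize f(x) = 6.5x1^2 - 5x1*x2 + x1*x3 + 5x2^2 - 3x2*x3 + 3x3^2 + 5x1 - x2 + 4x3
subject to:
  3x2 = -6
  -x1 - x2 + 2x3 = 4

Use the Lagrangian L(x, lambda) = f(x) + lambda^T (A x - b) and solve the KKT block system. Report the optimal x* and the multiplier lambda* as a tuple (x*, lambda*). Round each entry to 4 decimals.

Form the Lagrangian:
  L(x, lambda) = (1/2) x^T Q x + c^T x + lambda^T (A x - b)
Stationarity (grad_x L = 0): Q x + c + A^T lambda = 0.
Primal feasibility: A x = b.

This gives the KKT block system:
  [ Q   A^T ] [ x     ]   [-c ]
  [ A    0  ] [ lambda ] = [ b ]

Solving the linear system:
  x*      = (-1.5484, -2, 0.2258)
  lambda* = (3.0108, -4.9032)
  f(x*)   = 16.4194

x* = (-1.5484, -2, 0.2258), lambda* = (3.0108, -4.9032)


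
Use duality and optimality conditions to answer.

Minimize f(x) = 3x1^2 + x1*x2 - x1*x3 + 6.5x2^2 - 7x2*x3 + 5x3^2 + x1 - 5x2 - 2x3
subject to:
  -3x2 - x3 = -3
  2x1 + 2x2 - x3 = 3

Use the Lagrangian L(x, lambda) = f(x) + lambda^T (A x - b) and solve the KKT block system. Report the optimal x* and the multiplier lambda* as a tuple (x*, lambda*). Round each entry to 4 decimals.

Form the Lagrangian:
  L(x, lambda) = (1/2) x^T Q x + c^T x + lambda^T (A x - b)
Stationarity (grad_x L = 0): Q x + c + A^T lambda = 0.
Primal feasibility: A x = b.

This gives the KKT block system:
  [ Q   A^T ] [ x     ]   [-c ]
  [ A    0  ] [ lambda ] = [ b ]

Solving the linear system:
  x*      = (0.8769, 0.8492, 0.4523)
  lambda* = (-0.9692, -3.3292)
  f(x*)   = 1.4031

x* = (0.8769, 0.8492, 0.4523), lambda* = (-0.9692, -3.3292)


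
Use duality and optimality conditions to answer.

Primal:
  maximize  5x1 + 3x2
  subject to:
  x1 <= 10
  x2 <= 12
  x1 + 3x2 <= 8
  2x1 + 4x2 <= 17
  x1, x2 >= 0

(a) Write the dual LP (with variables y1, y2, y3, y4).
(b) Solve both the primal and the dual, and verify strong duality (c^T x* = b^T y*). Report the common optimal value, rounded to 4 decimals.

The standard primal-dual pair for 'max c^T x s.t. A x <= b, x >= 0' is:
  Dual:  min b^T y  s.t.  A^T y >= c,  y >= 0.

So the dual LP is:
  minimize  10y1 + 12y2 + 8y3 + 17y4
  subject to:
    y1 + y3 + 2y4 >= 5
    y2 + 3y3 + 4y4 >= 3
    y1, y2, y3, y4 >= 0

Solving the primal: x* = (8, 0).
  primal value c^T x* = 40.
Solving the dual: y* = (0, 0, 5, 0).
  dual value b^T y* = 40.
Strong duality: c^T x* = b^T y*. Confirmed.

40


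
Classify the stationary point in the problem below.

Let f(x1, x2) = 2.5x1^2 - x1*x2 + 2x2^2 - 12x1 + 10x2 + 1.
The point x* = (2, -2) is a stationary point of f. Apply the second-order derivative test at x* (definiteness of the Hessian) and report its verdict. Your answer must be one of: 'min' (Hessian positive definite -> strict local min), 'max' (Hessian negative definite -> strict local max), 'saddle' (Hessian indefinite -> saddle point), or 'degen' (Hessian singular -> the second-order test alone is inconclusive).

Compute the Hessian H = grad^2 f:
  H = [[5, -1], [-1, 4]]
Verify stationarity: grad f(x*) = H x* + g = (0, 0).
Eigenvalues of H: 3.382, 5.618.
Both eigenvalues > 0, so H is positive definite -> x* is a strict local min.

min


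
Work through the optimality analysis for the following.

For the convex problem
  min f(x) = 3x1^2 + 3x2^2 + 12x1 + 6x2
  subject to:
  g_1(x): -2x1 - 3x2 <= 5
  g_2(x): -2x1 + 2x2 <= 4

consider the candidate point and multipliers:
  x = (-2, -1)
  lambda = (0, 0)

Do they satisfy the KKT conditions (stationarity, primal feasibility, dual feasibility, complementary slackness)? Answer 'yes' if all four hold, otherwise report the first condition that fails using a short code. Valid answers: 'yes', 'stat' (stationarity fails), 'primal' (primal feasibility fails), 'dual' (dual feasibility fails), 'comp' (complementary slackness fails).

Gradient of f: grad f(x) = Q x + c = (0, 0)
Constraint values g_i(x) = a_i^T x - b_i:
  g_1((-2, -1)) = 2
  g_2((-2, -1)) = -2
Stationarity residual: grad f(x) + sum_i lambda_i a_i = (0, 0)
  -> stationarity OK
Primal feasibility (all g_i <= 0): FAILS
Dual feasibility (all lambda_i >= 0): OK
Complementary slackness (lambda_i * g_i(x) = 0 for all i): OK

Verdict: the first failing condition is primal_feasibility -> primal.

primal


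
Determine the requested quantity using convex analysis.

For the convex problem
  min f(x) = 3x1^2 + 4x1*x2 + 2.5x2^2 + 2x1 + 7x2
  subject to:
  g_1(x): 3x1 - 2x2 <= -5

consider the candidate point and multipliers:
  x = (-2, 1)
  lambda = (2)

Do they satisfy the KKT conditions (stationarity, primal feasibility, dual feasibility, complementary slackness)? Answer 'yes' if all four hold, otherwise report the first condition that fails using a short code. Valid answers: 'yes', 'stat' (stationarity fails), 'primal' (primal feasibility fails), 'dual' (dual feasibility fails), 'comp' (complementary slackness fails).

Gradient of f: grad f(x) = Q x + c = (-6, 4)
Constraint values g_i(x) = a_i^T x - b_i:
  g_1((-2, 1)) = -3
Stationarity residual: grad f(x) + sum_i lambda_i a_i = (0, 0)
  -> stationarity OK
Primal feasibility (all g_i <= 0): OK
Dual feasibility (all lambda_i >= 0): OK
Complementary slackness (lambda_i * g_i(x) = 0 for all i): FAILS

Verdict: the first failing condition is complementary_slackness -> comp.

comp


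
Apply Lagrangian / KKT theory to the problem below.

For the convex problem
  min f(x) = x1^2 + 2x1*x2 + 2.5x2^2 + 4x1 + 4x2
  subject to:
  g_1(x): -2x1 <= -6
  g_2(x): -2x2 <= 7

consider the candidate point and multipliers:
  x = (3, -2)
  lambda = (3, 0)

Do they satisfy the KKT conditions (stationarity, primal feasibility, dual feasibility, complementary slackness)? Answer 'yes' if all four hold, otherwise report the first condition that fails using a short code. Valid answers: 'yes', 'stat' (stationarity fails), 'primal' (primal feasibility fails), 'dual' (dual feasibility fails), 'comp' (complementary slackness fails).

Gradient of f: grad f(x) = Q x + c = (6, 0)
Constraint values g_i(x) = a_i^T x - b_i:
  g_1((3, -2)) = 0
  g_2((3, -2)) = -3
Stationarity residual: grad f(x) + sum_i lambda_i a_i = (0, 0)
  -> stationarity OK
Primal feasibility (all g_i <= 0): OK
Dual feasibility (all lambda_i >= 0): OK
Complementary slackness (lambda_i * g_i(x) = 0 for all i): OK

Verdict: yes, KKT holds.

yes


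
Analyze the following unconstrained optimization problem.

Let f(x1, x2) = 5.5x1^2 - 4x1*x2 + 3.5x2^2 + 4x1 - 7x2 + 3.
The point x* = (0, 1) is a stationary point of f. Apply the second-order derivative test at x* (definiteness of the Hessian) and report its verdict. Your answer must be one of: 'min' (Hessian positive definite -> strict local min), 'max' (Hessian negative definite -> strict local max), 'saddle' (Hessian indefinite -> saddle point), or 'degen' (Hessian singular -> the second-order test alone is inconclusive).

Compute the Hessian H = grad^2 f:
  H = [[11, -4], [-4, 7]]
Verify stationarity: grad f(x*) = H x* + g = (0, 0).
Eigenvalues of H: 4.5279, 13.4721.
Both eigenvalues > 0, so H is positive definite -> x* is a strict local min.

min


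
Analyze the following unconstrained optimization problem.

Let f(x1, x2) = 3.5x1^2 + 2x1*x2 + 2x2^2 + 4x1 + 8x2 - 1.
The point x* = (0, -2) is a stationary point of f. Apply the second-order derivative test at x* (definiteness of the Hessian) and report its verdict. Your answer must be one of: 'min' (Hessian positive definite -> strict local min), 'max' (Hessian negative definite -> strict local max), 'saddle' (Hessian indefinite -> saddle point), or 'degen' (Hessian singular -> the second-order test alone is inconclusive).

Compute the Hessian H = grad^2 f:
  H = [[7, 2], [2, 4]]
Verify stationarity: grad f(x*) = H x* + g = (0, 0).
Eigenvalues of H: 3, 8.
Both eigenvalues > 0, so H is positive definite -> x* is a strict local min.

min


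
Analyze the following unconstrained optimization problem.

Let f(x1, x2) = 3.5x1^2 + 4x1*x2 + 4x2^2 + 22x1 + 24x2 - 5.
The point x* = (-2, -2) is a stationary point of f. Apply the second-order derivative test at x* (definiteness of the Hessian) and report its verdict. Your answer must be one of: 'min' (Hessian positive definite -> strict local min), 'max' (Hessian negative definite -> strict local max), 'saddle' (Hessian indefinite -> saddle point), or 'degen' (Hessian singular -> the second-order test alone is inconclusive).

Compute the Hessian H = grad^2 f:
  H = [[7, 4], [4, 8]]
Verify stationarity: grad f(x*) = H x* + g = (0, 0).
Eigenvalues of H: 3.4689, 11.5311.
Both eigenvalues > 0, so H is positive definite -> x* is a strict local min.

min


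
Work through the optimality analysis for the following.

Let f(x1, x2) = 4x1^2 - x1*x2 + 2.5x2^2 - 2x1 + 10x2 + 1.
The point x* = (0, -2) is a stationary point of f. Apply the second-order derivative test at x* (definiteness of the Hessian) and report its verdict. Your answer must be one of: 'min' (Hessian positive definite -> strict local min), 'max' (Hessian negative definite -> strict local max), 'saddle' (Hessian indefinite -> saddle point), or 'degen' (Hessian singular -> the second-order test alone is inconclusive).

Compute the Hessian H = grad^2 f:
  H = [[8, -1], [-1, 5]]
Verify stationarity: grad f(x*) = H x* + g = (0, 0).
Eigenvalues of H: 4.6972, 8.3028.
Both eigenvalues > 0, so H is positive definite -> x* is a strict local min.

min


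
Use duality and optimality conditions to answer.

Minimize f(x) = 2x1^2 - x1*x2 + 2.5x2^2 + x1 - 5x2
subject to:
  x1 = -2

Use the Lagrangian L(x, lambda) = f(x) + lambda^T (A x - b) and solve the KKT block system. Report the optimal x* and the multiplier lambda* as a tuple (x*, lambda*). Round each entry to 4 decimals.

Form the Lagrangian:
  L(x, lambda) = (1/2) x^T Q x + c^T x + lambda^T (A x - b)
Stationarity (grad_x L = 0): Q x + c + A^T lambda = 0.
Primal feasibility: A x = b.

This gives the KKT block system:
  [ Q   A^T ] [ x     ]   [-c ]
  [ A    0  ] [ lambda ] = [ b ]

Solving the linear system:
  x*      = (-2, 0.6)
  lambda* = (7.6)
  f(x*)   = 5.1

x* = (-2, 0.6), lambda* = (7.6)


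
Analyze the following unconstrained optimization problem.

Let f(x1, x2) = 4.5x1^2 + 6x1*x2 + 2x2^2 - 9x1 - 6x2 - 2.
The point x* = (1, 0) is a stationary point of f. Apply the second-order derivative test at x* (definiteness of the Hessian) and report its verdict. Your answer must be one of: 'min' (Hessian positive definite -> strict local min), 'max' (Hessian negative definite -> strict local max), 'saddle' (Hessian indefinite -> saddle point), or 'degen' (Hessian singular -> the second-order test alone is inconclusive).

Compute the Hessian H = grad^2 f:
  H = [[9, 6], [6, 4]]
Verify stationarity: grad f(x*) = H x* + g = (0, 0).
Eigenvalues of H: 0, 13.
H has a zero eigenvalue (singular; positive semidefinite but not definite), so H is neither positive definite, negative definite, nor indefinite. The second-order test alone is inconclusive -> degen.
(Indeed, f is constant along the null direction of H through x*, so x* is not a strict local extremum.)

degen


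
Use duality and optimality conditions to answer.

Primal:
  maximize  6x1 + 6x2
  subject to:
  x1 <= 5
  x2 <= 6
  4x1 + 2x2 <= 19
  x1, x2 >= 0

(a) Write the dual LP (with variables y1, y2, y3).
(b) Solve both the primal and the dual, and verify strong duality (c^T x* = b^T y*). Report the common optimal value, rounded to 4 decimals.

The standard primal-dual pair for 'max c^T x s.t. A x <= b, x >= 0' is:
  Dual:  min b^T y  s.t.  A^T y >= c,  y >= 0.

So the dual LP is:
  minimize  5y1 + 6y2 + 19y3
  subject to:
    y1 + 4y3 >= 6
    y2 + 2y3 >= 6
    y1, y2, y3 >= 0

Solving the primal: x* = (1.75, 6).
  primal value c^T x* = 46.5.
Solving the dual: y* = (0, 3, 1.5).
  dual value b^T y* = 46.5.
Strong duality: c^T x* = b^T y*. Confirmed.

46.5
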